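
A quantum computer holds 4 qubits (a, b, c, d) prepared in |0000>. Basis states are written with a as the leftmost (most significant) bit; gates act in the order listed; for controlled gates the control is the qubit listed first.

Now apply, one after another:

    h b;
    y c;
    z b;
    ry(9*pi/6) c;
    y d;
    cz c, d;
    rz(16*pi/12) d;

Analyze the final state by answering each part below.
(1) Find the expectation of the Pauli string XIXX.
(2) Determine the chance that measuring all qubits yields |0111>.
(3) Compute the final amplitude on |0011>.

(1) In the final state, XIXX has expectation 0.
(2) The probability of measuring |0111> is 1/4.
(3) |0011> carries amplitude -exp(2*I*pi/3)/2 in the final state.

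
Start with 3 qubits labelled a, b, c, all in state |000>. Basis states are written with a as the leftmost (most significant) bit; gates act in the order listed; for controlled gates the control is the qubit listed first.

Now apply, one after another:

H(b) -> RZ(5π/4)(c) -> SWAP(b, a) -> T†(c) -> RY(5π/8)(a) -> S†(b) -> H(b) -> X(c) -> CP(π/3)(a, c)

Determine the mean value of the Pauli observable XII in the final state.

In the final state, XII has expectation -sqrt(2 - sqrt(2))/4.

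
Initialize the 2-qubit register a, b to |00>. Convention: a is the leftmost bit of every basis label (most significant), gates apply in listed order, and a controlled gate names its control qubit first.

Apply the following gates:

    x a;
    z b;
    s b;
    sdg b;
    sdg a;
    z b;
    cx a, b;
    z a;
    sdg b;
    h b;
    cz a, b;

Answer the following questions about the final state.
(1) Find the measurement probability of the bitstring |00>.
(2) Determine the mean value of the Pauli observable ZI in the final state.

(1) The probability of measuring |00> is 0. Key observation: the block from step 3 through step 4 cancels to the identity and can be dropped.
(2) In the final state, ZI has expectation -1.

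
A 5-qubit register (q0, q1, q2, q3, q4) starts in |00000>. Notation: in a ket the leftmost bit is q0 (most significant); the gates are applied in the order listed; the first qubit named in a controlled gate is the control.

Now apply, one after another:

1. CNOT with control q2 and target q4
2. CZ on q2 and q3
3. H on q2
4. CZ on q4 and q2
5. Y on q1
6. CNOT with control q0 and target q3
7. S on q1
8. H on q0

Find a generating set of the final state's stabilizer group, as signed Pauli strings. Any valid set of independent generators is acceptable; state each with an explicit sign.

The final state is stabilized by the group generated by +XIIII, +IIXII, -IZIII, +IIIZI, +IIIIZ; other independent generating sets are equally valid.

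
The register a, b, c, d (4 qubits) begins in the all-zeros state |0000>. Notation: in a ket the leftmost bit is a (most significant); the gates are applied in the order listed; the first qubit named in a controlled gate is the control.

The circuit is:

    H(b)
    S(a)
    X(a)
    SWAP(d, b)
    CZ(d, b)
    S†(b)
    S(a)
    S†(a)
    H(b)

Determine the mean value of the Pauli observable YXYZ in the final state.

The expectation value of YXYZ is 0.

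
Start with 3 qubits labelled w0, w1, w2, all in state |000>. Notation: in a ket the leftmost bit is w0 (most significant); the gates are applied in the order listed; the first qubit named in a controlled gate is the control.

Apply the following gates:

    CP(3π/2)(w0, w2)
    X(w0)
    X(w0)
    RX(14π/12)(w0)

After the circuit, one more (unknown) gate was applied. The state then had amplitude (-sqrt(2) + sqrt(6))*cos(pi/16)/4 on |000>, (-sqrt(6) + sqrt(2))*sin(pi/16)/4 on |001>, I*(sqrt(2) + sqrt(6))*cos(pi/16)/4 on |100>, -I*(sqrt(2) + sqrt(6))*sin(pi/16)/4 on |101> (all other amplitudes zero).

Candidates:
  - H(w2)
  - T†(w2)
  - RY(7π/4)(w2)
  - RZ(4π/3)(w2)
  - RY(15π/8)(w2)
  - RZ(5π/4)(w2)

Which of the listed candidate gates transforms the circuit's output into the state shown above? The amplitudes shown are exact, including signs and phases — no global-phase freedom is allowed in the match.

It was RY(15π/8)(w2) that produced the state shown. Key observation: steps 2-3 multiply out to the identity, so the circuit reduces to the remaining gates.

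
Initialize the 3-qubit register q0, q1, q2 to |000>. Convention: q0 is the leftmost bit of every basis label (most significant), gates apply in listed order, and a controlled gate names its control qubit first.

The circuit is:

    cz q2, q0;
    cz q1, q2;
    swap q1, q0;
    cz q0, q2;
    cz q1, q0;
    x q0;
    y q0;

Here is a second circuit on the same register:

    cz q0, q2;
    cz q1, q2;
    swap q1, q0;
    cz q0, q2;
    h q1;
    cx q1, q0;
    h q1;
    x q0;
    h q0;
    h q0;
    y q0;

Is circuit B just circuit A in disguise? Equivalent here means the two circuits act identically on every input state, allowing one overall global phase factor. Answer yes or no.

No, they are not equivalent — no single phase factor reconciles the two unitaries.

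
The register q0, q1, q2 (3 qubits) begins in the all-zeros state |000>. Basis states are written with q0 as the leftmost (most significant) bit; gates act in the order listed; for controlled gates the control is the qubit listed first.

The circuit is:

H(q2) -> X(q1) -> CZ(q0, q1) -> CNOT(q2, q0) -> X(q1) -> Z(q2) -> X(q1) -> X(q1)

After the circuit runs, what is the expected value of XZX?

The expectation value of XZX is -1.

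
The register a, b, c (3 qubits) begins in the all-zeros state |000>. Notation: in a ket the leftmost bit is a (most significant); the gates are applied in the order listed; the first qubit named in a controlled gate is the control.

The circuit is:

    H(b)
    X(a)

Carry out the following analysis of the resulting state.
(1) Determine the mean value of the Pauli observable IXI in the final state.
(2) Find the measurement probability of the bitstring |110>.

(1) The observable IXI averages to 1.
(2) The probability of measuring |110> is 1/2.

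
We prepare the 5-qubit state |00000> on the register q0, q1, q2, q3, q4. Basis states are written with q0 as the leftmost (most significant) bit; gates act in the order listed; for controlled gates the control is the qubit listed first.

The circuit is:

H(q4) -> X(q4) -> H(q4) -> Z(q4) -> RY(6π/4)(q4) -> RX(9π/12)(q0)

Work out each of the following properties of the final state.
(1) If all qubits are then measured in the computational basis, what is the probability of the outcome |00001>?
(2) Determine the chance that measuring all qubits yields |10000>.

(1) The probability of measuring |00001> is 1/4 - sqrt(2)/8. Key observation: the block from step 1 through step 4 cancels to the identity and can be dropped.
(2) The probability of measuring |10000> is sqrt(2)/8 + 1/4.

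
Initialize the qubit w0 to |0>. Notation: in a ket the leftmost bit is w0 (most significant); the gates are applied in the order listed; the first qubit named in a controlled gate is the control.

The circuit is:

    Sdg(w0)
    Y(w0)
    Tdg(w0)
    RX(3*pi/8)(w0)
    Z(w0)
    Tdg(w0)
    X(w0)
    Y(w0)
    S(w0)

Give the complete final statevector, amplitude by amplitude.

The final amplitudes are -exp(I*pi/4)*sin(3*pi/16) on |0>, cos(3*pi/16) on |1>.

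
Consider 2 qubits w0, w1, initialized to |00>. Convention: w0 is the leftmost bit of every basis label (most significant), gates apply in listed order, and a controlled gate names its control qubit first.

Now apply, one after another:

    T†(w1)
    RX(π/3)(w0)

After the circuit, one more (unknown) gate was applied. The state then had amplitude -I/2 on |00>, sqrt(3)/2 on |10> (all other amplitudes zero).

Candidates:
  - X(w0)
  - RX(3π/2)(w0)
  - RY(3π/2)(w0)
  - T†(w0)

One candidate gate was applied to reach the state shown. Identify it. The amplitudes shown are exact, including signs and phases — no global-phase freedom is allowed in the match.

The unique candidate consistent with the amplitudes is X(w0).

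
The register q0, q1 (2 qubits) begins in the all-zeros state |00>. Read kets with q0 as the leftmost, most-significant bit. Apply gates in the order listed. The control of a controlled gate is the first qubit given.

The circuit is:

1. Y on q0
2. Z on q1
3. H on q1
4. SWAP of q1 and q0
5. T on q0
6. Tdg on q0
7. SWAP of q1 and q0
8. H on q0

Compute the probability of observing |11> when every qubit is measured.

The probability of measuring |11> is 1/4. Key observation: the block from step 4 through step 7 cancels to the identity and can be dropped.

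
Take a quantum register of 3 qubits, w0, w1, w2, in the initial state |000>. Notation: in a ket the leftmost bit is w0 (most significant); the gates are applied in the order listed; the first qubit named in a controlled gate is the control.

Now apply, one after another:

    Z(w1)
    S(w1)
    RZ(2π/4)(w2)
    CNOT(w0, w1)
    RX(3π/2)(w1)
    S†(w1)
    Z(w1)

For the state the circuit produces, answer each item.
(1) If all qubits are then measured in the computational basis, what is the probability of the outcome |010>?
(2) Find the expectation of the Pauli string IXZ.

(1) A full measurement returns |010> with probability 1/2.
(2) The expectation value of IXZ is -1.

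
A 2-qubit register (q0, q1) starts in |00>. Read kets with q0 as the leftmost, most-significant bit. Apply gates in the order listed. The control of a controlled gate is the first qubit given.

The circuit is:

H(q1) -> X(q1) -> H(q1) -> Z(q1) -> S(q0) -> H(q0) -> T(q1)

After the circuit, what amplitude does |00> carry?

The final state's coefficient on |00> equals sqrt(2)/2. Key observation: steps 1-4 multiply out to the identity, so the circuit reduces to the remaining gates.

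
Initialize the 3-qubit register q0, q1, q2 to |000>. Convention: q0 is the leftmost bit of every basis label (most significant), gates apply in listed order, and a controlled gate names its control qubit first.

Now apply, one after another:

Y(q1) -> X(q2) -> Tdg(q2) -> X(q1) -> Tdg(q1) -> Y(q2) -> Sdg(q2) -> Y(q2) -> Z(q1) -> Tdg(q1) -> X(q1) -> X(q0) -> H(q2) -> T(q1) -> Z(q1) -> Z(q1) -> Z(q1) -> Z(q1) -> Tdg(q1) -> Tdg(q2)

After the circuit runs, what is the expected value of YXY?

The observable YXY averages to 0. Key observation: steps 14-19 multiply out to the identity, so the circuit reduces to the remaining gates.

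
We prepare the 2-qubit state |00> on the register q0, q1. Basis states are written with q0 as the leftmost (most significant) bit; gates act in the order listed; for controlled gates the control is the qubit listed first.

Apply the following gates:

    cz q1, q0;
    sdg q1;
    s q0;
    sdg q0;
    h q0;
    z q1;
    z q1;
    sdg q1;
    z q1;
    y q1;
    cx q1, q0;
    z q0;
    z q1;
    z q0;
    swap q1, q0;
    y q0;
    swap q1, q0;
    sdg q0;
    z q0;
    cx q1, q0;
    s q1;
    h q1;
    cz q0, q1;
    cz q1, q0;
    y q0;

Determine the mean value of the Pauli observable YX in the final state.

The observable YX averages to 1.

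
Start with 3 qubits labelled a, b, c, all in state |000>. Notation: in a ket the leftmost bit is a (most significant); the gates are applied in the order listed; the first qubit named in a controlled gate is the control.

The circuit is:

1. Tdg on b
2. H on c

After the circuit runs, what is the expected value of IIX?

In the final state, IIX has expectation 1.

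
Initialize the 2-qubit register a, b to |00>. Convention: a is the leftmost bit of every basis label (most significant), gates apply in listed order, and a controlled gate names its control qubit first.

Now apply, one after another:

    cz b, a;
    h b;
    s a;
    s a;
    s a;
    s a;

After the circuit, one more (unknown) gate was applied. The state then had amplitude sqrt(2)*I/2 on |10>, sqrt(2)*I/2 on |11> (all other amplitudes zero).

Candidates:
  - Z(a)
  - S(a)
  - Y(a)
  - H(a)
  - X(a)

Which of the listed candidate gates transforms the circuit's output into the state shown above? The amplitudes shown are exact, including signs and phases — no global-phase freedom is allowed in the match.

The applied gate was Y(a). Key observation: steps 3-6 multiply out to the identity, so the circuit reduces to the remaining gates.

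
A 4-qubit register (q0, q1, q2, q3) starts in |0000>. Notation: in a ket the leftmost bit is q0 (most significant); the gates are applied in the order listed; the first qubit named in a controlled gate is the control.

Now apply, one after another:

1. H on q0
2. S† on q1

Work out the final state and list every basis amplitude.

The resulting statevector has amplitude sqrt(2)/2 on |0000>, sqrt(2)/2 on |1000>, and 0 on every other basis state.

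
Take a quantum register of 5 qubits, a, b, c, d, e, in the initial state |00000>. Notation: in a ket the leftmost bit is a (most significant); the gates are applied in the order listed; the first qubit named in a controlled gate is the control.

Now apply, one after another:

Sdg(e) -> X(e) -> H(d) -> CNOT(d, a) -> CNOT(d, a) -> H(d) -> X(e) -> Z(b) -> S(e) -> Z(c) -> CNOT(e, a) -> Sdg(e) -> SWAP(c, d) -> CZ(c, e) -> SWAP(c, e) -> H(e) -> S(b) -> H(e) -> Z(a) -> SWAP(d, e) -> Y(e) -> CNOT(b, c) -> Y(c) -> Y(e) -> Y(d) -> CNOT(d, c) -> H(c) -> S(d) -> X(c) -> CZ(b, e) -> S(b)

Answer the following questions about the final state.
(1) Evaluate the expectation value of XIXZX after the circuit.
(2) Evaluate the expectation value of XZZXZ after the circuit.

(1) In the final state, XIXZX has expectation 0. Key observation: gates 2-7 undo each other exactly, leaving only the rest of the circuit to track.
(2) In the final state, XZZXZ has expectation 0.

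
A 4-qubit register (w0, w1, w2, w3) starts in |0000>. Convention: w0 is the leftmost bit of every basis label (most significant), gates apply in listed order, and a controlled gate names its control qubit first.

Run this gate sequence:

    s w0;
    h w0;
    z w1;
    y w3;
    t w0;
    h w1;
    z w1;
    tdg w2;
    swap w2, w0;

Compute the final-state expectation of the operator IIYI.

In the final state, IIYI has expectation sqrt(2)/2.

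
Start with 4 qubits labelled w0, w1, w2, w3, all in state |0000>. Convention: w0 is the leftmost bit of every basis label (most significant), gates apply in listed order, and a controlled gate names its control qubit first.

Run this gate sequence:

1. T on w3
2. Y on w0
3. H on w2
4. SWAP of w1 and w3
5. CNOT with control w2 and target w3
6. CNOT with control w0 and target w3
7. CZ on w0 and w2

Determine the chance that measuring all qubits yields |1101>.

The probability of measuring |1101> is 0.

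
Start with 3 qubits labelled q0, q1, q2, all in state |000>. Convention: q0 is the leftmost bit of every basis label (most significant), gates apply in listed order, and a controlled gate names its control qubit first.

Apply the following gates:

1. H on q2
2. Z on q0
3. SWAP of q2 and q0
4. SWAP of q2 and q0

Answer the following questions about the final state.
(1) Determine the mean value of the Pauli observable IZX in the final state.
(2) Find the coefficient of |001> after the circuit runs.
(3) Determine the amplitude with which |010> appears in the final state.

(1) In the final state, IZX has expectation 1. Key observation: steps 3-4 multiply out to the identity, so the circuit reduces to the remaining gates.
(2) The amplitude on |001> is sqrt(2)/2.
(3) The amplitude on |010> is 0.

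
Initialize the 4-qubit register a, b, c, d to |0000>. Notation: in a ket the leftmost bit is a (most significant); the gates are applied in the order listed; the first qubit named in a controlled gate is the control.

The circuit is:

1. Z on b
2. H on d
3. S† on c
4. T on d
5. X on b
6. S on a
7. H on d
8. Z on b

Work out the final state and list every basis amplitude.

The resulting statevector has amplitude -1/2 - exp(I*pi/4)/2 on |0100>, -1/2 + exp(I*pi/4)/2 on |0101>, and 0 on every other basis state.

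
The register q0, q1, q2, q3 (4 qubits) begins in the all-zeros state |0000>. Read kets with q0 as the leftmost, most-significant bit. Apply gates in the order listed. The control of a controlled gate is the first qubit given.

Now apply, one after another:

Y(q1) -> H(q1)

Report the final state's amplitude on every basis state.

The final amplitudes are sqrt(2)*I/2 on |0000>, -sqrt(2)*I/2 on |0100>, and 0 on every other basis state.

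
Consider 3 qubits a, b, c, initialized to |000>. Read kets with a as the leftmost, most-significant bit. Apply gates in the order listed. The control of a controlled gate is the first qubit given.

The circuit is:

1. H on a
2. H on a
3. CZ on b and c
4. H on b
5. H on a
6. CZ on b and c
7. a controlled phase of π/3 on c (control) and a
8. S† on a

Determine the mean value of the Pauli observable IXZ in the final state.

In the final state, IXZ has expectation 1. Key observation: gates 1-2 undo each other exactly, leaving only the rest of the circuit to track.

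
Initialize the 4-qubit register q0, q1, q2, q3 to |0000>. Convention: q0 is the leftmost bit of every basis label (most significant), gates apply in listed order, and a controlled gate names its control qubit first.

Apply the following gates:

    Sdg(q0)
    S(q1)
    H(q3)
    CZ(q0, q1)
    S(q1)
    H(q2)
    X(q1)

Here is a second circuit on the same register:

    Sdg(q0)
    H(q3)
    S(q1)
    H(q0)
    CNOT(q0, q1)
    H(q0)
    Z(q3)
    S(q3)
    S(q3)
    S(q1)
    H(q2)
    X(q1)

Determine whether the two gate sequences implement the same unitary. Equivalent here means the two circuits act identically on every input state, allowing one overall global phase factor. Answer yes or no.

No — the two circuits implement different unitaries, even allowing a global phase.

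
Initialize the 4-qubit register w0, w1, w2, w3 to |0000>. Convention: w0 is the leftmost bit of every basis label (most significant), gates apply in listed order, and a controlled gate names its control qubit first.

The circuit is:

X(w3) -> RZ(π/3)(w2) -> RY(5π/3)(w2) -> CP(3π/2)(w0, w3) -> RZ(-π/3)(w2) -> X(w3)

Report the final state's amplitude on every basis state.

After the circuit, the state carries amplitude -sqrt(3)/2 on |0000>, -exp(2*I*pi/3)/2 on |0010>, and 0 on every other basis state.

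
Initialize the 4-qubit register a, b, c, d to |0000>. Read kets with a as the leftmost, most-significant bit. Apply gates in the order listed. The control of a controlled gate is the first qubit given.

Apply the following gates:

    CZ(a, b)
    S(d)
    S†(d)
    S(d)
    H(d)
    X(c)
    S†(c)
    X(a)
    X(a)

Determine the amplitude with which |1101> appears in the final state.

The amplitude on |1101> is 0. Key observation: gates 2-3 undo each other exactly, leaving only the rest of the circuit to track.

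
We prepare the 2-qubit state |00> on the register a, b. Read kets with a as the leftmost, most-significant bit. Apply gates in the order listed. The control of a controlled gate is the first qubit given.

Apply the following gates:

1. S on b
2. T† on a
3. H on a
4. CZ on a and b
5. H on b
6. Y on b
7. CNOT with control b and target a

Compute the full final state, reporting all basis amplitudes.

After the circuit, the state carries amplitude -I/2 on |00>, I/2 on |01>, -I/2 on |10>, I/2 on |11>.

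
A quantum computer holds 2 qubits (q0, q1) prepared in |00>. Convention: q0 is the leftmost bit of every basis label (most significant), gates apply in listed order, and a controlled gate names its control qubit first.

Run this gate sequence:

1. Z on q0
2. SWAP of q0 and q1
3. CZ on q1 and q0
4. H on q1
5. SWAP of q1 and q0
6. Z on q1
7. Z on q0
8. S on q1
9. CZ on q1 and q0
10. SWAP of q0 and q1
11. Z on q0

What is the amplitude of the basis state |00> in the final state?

The final state's coefficient on |00> equals sqrt(2)/2.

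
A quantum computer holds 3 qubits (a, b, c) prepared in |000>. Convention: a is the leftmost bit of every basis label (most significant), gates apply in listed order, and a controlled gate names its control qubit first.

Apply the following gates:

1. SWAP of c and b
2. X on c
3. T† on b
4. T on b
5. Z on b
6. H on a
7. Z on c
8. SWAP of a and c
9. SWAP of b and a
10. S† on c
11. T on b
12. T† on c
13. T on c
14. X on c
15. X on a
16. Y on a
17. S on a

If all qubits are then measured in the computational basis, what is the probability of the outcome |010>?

A full measurement returns |010> with probability 1/2.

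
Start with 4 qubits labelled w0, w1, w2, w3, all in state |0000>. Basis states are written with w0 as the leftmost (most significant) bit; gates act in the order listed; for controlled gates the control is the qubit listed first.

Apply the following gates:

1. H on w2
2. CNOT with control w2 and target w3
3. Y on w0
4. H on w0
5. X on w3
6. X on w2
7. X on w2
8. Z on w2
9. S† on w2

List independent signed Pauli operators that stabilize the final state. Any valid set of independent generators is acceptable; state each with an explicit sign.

The stabilizer group can be generated by -XIII, -IIXY, +IZII, -IIZZ, among other valid generating sets. Key observation: steps 6-7 multiply out to the identity, so the circuit reduces to the remaining gates.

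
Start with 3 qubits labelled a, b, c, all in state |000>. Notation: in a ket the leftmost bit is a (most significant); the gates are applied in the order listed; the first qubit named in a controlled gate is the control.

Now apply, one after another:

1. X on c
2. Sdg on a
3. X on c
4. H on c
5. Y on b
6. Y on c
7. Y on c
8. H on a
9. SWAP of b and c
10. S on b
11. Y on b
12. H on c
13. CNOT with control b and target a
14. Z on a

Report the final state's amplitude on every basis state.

The resulting statevector has amplitude sqrt(2)*I/4 on |000>, -sqrt(2)*I/4 on |001>, -sqrt(2)/4 on |010>, sqrt(2)/4 on |011>, -sqrt(2)*I/4 on |100>, sqrt(2)*I/4 on |101>, sqrt(2)/4 on |110>, -sqrt(2)/4 on |111>.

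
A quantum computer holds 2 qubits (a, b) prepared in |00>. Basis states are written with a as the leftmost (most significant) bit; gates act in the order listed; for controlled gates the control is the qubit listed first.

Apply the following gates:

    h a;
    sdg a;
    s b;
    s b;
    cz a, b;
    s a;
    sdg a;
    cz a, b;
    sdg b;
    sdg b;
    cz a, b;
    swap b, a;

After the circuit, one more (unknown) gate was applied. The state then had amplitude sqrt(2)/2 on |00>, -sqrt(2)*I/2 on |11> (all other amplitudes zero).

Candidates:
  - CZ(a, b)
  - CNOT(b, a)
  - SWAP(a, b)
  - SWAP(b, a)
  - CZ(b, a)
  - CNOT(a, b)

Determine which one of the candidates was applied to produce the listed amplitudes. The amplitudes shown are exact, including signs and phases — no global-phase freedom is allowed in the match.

The applied gate was CNOT(b, a). Key observation: steps 3-10 multiply out to the identity, so the circuit reduces to the remaining gates.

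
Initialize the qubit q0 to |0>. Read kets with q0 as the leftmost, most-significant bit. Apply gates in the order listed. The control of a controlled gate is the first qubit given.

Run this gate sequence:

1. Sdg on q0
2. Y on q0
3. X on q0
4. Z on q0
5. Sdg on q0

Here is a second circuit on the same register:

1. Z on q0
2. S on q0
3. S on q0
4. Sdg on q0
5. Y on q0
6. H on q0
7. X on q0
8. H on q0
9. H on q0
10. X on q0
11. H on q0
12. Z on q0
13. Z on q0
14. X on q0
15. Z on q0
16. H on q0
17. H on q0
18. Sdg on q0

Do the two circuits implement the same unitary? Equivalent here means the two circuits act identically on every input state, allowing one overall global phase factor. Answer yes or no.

Yes, they are equivalent — the unitaries differ by at most a global phase.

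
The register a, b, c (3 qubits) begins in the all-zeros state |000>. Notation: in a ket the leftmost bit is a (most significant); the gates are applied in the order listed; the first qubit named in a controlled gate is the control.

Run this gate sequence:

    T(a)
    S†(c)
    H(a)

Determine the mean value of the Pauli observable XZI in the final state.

The expectation value of XZI is 1.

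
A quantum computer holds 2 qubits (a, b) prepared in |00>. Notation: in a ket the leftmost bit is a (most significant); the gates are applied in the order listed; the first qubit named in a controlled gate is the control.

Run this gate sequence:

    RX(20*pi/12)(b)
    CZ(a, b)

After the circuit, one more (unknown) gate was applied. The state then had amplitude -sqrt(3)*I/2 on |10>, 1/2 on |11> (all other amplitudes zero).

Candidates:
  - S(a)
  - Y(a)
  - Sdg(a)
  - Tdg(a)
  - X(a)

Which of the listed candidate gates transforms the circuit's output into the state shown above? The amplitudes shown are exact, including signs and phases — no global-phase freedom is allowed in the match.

The applied gate was Y(a).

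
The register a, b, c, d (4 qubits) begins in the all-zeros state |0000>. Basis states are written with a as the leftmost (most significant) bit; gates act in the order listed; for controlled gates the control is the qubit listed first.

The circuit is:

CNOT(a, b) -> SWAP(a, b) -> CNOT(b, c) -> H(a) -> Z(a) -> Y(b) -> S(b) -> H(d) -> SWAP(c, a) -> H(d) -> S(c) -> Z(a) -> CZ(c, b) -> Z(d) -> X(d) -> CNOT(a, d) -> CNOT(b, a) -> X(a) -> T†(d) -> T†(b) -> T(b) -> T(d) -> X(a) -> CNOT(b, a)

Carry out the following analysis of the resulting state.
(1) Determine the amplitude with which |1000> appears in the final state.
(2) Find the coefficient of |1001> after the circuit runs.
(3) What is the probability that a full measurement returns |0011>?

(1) The final state's coefficient on |1000> equals 0. Key observation: gates 17-24 undo each other exactly, leaving only the rest of the circuit to track.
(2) The final state's coefficient on |1001> equals 0.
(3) A full measurement returns |0011> with probability 0.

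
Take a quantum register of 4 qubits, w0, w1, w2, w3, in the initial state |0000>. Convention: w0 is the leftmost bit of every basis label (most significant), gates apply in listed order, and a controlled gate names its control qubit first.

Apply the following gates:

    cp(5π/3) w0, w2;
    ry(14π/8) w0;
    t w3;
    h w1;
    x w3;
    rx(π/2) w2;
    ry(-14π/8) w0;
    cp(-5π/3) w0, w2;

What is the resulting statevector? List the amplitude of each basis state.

After the circuit, the state carries amplitude 1/2 on |0001>, -I/2 on |0011>, 1/2 on |0101>, -I/2 on |0111>, and 0 on every other basis state.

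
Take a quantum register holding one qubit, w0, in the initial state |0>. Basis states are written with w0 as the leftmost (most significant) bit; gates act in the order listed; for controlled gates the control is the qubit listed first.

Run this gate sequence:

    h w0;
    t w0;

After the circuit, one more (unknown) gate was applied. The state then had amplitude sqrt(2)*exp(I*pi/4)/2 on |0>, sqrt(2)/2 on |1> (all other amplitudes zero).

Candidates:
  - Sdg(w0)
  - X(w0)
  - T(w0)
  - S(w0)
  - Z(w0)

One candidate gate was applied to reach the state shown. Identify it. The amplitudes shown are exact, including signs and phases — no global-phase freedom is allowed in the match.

The unique candidate consistent with the amplitudes is X(w0).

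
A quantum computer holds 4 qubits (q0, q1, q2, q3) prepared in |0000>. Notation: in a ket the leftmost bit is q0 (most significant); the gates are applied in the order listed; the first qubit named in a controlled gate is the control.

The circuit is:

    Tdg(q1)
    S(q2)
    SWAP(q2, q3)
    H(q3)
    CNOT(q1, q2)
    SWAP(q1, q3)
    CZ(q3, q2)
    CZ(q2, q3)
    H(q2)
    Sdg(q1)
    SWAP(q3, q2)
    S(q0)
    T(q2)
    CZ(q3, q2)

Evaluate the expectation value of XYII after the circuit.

The observable XYII averages to 0.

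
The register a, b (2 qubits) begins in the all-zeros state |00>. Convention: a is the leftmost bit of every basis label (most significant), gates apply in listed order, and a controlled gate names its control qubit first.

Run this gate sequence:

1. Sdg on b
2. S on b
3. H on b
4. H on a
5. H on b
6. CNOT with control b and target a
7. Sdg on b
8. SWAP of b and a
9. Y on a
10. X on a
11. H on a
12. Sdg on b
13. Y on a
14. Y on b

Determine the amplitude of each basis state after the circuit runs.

After the circuit, the state carries amplitude -1/2 on |00>, I/2 on |01>, 1/2 on |10>, -I/2 on |11>.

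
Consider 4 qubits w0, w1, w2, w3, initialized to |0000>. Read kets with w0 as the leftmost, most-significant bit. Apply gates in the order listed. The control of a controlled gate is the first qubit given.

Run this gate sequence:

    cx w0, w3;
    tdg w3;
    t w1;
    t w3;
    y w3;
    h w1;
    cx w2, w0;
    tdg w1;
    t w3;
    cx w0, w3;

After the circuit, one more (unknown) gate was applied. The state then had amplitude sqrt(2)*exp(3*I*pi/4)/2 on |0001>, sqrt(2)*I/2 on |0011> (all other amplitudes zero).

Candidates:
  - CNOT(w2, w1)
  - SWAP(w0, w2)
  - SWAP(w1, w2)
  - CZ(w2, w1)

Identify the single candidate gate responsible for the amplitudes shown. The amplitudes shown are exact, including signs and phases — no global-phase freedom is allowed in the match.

The applied gate was SWAP(w1, w2).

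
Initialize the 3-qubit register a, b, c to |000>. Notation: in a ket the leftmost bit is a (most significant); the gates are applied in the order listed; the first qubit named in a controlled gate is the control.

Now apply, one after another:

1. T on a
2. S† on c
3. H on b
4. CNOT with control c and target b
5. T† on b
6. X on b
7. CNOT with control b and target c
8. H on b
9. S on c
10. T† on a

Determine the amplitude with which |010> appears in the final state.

The final state's coefficient on |010> equals -exp(3*I*pi/4)/2.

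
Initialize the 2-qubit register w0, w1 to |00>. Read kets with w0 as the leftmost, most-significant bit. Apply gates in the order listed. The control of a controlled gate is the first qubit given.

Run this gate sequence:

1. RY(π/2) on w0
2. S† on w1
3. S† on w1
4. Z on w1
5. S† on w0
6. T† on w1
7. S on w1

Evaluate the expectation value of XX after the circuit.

The expectation value of XX is 0.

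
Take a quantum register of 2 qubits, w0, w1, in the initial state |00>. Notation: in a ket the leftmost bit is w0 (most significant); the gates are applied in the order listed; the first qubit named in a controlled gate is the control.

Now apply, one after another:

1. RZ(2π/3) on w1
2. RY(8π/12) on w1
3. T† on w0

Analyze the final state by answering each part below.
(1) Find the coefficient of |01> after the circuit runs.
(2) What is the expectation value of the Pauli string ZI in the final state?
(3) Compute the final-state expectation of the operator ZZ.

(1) The final state's coefficient on |01> equals -sqrt(3)*exp(2*I*pi/3)/2.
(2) In the final state, ZI has expectation 1.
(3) The expectation value of ZZ is -1/2.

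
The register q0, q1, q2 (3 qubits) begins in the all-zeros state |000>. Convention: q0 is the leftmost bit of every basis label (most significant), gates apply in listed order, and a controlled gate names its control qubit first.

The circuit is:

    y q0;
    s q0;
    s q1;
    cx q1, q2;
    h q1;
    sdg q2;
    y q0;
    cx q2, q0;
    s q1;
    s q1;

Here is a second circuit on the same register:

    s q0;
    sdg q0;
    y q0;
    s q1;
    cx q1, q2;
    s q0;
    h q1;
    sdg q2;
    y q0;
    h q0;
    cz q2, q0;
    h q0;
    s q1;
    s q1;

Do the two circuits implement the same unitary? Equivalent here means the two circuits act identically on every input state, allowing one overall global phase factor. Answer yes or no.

Yes — the two circuits implement the same unitary up to a global phase.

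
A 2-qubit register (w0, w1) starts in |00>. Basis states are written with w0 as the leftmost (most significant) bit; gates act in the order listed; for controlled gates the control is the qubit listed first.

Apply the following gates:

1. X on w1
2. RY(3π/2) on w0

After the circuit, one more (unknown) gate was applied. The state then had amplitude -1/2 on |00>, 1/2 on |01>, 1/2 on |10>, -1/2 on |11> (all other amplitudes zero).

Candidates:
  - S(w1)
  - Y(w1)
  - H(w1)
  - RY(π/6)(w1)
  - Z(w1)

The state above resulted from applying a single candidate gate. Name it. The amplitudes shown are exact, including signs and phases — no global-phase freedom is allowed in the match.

The applied gate was H(w1).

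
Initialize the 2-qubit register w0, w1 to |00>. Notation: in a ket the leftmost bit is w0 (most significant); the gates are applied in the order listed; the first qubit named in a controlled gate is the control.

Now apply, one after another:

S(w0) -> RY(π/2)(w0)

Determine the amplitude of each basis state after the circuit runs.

The resulting statevector has amplitude sqrt(2)/2 on |00>, 0 on |01>, sqrt(2)/2 on |10>, 0 on |11>.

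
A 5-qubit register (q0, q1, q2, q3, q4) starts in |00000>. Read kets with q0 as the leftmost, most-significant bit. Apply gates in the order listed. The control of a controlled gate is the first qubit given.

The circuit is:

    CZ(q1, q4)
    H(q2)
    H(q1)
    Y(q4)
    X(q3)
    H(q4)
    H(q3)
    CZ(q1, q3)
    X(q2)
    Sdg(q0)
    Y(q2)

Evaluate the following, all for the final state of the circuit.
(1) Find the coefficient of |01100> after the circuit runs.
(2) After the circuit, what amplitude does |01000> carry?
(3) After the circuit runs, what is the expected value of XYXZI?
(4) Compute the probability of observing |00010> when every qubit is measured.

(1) The amplitude on |01100> is -1/4.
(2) The final state's coefficient on |01000> equals 1/4.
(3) In the final state, XYXZI has expectation 0.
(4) The probability of measuring |00010> is 1/16.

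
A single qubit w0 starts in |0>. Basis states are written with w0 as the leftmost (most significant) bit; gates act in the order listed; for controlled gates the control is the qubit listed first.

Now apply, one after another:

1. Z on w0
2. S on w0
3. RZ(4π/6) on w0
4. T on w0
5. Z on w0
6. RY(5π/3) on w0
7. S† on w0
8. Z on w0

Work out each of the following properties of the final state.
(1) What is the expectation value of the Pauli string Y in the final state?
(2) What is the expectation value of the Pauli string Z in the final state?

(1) The observable Y averages to -sqrt(3)/2.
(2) The observable Z averages to 1/2.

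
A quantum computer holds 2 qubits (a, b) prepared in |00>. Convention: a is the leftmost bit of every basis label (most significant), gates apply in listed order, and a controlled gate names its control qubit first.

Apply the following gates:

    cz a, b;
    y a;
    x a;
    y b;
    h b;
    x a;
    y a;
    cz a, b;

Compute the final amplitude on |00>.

|00> carries amplitude sqrt(2)*I/2 in the final state.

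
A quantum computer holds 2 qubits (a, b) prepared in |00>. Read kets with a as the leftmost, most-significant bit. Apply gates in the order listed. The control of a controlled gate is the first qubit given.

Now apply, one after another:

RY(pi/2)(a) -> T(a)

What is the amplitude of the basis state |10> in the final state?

The amplitude on |10> is sqrt(2)*exp(I*pi/4)/2.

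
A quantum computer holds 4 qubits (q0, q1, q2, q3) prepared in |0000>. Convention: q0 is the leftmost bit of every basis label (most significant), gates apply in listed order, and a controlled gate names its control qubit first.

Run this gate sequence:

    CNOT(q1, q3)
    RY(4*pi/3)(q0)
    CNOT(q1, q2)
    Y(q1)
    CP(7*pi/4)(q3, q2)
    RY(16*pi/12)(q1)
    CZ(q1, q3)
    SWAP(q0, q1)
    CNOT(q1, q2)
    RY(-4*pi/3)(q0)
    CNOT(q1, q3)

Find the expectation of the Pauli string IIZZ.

In the final state, IIZZ has expectation 1.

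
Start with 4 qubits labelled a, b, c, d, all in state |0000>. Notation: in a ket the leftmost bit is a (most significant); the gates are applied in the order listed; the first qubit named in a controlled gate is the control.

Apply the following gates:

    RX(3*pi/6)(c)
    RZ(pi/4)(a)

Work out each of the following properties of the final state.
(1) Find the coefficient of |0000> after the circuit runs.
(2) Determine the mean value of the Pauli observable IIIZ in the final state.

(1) The final state's coefficient on |0000> equals -sqrt(2)*exp(7*I*pi/8)/2.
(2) The observable IIIZ averages to 1.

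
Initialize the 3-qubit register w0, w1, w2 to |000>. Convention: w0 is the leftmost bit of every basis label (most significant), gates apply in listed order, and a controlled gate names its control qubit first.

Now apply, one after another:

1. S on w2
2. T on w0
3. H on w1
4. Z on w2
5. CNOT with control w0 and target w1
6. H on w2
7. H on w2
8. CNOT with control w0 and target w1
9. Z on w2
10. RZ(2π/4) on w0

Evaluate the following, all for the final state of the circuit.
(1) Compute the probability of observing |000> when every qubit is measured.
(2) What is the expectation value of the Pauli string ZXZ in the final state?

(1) A full measurement returns |000> with probability 1/2. Key observation: gates 4-9 undo each other exactly, leaving only the rest of the circuit to track.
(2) In the final state, ZXZ has expectation 1.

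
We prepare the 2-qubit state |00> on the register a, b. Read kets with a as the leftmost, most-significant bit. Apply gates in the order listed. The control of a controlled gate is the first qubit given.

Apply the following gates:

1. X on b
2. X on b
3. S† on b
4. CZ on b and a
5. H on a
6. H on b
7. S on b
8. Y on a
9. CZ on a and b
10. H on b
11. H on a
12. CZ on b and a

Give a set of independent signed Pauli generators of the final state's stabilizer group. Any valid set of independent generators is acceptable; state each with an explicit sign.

The final state is stabilized by the group generated by -YI, -IX; other independent generating sets are equally valid.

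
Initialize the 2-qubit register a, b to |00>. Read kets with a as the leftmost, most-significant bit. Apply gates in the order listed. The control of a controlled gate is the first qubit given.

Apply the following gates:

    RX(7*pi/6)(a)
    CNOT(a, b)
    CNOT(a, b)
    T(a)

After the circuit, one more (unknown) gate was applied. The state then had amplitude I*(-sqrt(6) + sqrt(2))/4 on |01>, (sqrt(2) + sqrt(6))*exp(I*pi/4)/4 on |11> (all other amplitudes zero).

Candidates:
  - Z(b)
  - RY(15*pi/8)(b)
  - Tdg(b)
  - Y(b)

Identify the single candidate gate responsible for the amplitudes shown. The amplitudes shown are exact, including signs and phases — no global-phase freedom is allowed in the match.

The applied gate was Y(b). Key observation: gates 2-3 undo each other exactly, leaving only the rest of the circuit to track.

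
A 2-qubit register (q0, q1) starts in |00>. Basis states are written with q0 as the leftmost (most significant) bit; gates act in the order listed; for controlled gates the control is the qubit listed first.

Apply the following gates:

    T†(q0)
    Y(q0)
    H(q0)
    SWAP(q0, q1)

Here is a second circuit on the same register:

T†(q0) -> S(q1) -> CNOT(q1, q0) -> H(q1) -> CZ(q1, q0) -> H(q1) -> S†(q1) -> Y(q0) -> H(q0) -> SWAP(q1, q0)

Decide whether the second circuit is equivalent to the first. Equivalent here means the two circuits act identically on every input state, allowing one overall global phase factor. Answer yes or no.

No: there is an input state on which the two circuits produce genuinely different outputs (not merely differing by a phase).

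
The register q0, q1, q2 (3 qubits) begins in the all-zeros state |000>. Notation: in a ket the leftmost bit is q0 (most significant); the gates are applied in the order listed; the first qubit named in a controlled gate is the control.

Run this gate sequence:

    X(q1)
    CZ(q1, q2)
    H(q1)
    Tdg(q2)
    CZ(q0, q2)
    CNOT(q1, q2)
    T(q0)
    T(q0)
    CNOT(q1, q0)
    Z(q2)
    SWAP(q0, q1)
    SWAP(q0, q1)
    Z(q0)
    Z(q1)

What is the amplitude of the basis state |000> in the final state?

|000> carries amplitude sqrt(2)/2 in the final state. Key observation: the block from step 11 through step 12 cancels to the identity and can be dropped.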